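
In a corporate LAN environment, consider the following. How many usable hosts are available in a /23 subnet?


Given: subnet mask /23
Host bits = 32 - 23 = 9
Total addresses = 2^9 = 512
Usable hosts = 512 - 2 (network + broadcast) = 510

510


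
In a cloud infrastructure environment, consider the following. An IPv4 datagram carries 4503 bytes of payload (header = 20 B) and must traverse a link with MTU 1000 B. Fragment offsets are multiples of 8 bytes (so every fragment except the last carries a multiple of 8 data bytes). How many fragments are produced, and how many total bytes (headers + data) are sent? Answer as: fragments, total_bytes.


Max data per non-final fragment = floor((MTU - header)/8)*8 = floor((1000 - 20)/8)*8 = floor(980/8)*8 = 976 B
Final fragment needs no 8-byte alignment: it can carry up to MTU - header = 980 B
Non-final fragments needed = ceil((payload - 980) / 976) = ceil(3523/976) = ceil(3.6096) = 4
Number of fragments = 4 + 1 = 5
Fragment sizes (data): 4 * 976 B + 599 B (last, 599 <= 980 OK)
Total bytes sent = payload + n_frags * header = 4503 + 5*20 = 4503 + 100 = 4603 B

5, 4603


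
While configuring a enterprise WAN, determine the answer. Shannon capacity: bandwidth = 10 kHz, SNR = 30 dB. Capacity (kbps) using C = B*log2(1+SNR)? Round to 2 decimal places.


Given: B = 10 kHz, SNR = 30 dB
SNR linear = 10^(30/10) = 1000
1 + SNR = 1001
log2(1001) = 9.9672262588
C = 10 * 1000 * 9.9672262588 = 99672.2626 bps
C = 99.672263 kbps -> 99.67 kbps (2 dp)

99.67


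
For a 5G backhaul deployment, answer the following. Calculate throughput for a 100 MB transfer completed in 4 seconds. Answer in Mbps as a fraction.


Given: file = 100 MB, time = 4 s
File in Mb = 100 * 8 = 800 Mb
Throughput = 800 / 4 Mbps
Throughput = 200 Mbps

200


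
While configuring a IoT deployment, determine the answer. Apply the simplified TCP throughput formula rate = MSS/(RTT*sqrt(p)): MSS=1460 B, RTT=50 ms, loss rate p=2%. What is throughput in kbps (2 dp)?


Given: MSS = 1460 bytes, RTT = 50 ms, loss = 2%
RTT in seconds = 50 / 1000 = 0.05
Loss rate = 2% = 0.02
sqrt(loss) = sqrt(0.02) = 0.141421356237
Throughput (bytes/s) = 1460 / (0.05 * 0.141421356237) = 206475.1801
Throughput (kbps) = 206475.1801 * 8 / 1000 = 1651.801441 -> 1651.80 kbps (2 dp)

1651.80


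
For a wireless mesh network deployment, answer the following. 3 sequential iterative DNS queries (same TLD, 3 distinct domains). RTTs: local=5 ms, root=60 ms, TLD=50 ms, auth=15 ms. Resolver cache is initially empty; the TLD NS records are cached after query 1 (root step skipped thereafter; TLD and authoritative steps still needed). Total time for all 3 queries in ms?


Lookup 1 (cold cache): local + root + TLD + auth = 5 + 60 + 50 + 15 = 130 ms
Lookups 2..3 (TLD NS cached -> skip root; new domain -> still ask TLD and auth): local + TLD + auth = 5 + 50 + 15 = 70 ms each
Remaining 2 lookups: 2 * 70 = 140 ms
Total = 130 + 140 = 270 ms

270


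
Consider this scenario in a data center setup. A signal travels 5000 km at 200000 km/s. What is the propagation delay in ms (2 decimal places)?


Given: distance = 5000 km, speed = 200000 km/s
Delay = distance / speed = 5000 / 200000 seconds
Delay in ms = 5000 * 1000 / 200000
Delay = 25.0000 ms
Rounded to 2 dp = 25.00 ms

25.00


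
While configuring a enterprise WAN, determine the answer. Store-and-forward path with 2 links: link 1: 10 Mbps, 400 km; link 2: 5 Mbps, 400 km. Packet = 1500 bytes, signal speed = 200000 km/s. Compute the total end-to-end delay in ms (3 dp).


Packet = 1500 bytes = 12000 bits. Store-and-forward: sum (t_trans + t_prop) per link.
Link 1: t_trans = 12000/(10*10^6) s = 1.2000 ms; t_prop = 400/200000 s = 2.0000 ms; subtotal = 3.2000 ms
Link 2: t_trans = 12000/(5*10^6) s = 2.4000 ms; t_prop = 400/200000 s = 2.0000 ms; subtotal = 4.4000 ms
End-to-end = 3.2000 + 4.4000 = 7.6000 ms -> 7.600 ms (3 dp)

7.600


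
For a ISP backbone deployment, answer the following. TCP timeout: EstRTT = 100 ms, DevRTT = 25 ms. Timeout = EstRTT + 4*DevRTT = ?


Given: EstRTT = 100 ms, DevRTT = 25 ms
Timeout = EstRTT + 4 * DevRTT
4 * DevRTT = 4 * 25 = 100
Timeout = 100 + 100 = 200 ms

200


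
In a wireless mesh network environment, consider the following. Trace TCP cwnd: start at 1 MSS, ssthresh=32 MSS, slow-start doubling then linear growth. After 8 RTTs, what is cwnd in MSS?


RTT 0: cwnd = 1 MSS (initial)
RTT 1: cwnd = 2 MSS (slow start, doubled)
RTT 2: cwnd = 4 MSS (slow start, doubled)
RTT 3: cwnd = 8 MSS (slow start, doubled)
RTT 4: cwnd = 16 MSS (slow start, doubled)
RTT 5: cwnd = 32 MSS (slow start, doubled)
RTT 6: cwnd = 33 MSS (congestion avoidance, +1)
RTT 7: cwnd = 34 MSS (congestion avoidance, +1)
RTT 8: cwnd = 35 MSS (congestion avoidance, +1)

35


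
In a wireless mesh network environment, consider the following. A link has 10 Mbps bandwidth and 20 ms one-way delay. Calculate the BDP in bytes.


Given: bandwidth = 10 Mbps, delay = 20 ms
BDP in bits = 10 * 10^6 * 20 / 1000
BDP in bits = 200000
BDP in bytes = 200000 / 8 = 25000

25000


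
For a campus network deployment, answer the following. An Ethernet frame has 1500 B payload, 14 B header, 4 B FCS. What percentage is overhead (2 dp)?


Given: payload = 1500 B, header = 14 B, trailer = 4 B
Overhead bytes = header + trailer = 14 + 4 = 18
Total frame = payload + overhead = 1500 + 18 = 1518
Overhead % = 18 / 1518 * 100 = 1.1858% -> 1.19% (2 dp)

1.19


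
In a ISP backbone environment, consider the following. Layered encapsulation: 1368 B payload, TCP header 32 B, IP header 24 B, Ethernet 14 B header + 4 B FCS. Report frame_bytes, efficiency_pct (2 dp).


TCP segment = 1368 + 32 = 1400 B
IP packet = 1400 + 24 = 1424 B
Ethernet frame = 1424 + 14 + 4 = 1442 B
Efficiency = app / frame = 1368 / 1442 = 0.948682 = 94.8682% -> 94.87% (2 dp)

1442, 94.87


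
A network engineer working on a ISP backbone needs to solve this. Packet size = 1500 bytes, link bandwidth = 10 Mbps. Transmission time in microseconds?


Given: packet = 1500 bytes, bandwidth = 10 Mbps
Packet in bits = 1500 * 8 = 12000 bits
Bandwidth = 10 * 10^6 = 10000000 bps
Time = 12000 / 10000000 seconds
Time in us = 12000 * 10^6 / 10000000 = 1200

1200


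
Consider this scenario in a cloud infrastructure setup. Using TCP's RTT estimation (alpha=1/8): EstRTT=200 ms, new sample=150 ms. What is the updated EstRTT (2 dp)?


Given: EstRTT = 200 ms, SampleRTT = 150 ms, alpha = 1/8
New EstRTT = (1 - alpha) * EstRTT + alpha * SampleRTT
(7/8) * 200 = 175
(1/8) * 150 = 18.75
New EstRTT = 175 + 18.75 = 193.75 ms -> 193.75 ms (2 dp)

193.75


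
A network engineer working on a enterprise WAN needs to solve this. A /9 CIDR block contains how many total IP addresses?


Given: CIDR prefix /9
Host bits = 32 - 9 = 23
Total addresses = 2^23 = 8388608

8388608


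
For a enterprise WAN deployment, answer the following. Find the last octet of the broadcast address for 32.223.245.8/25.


Given: IP = 32.223.245.8, prefix = /25
Host bits = 32 - 25 = 7
Network last octet = 8 AND mask = 0
Host part size = 2^7 - 1 = 127
Broadcast last octet = 0 OR 127 = 127

127


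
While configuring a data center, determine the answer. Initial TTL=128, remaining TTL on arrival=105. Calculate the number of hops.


Given: initial TTL = 128, received TTL = 105
Hops = initial TTL - received TTL
Hops = 128 - 105 = 23

23


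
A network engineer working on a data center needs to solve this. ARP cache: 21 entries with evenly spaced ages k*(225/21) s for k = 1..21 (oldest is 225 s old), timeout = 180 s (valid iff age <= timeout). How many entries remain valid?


Ages are k * 225/21 s for k = 1..21 (spacing = 10.7143 s).
Entry k is valid iff k * 225/21 <= 180 iff k <= 21 * 180 / 225 = 16.8000
n_valid = floor(16.8000) = 16
(n_stale = 21 - 16 = 5)

16


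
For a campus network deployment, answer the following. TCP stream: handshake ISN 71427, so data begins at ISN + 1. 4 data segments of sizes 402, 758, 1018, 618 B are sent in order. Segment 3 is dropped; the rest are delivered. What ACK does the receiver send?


SYN uses sequence number 71427; first data byte = ISN + 1 = 71428.
Segment 1: SEQ = 71428, len = 402 B, covers [71428, 71829]
Segment 2: SEQ = 71830, len = 758 B, covers [71830, 72587]
Segment 3: SEQ = 72588, len = 1018 B, covers [72588, 73605] [LOST]
Segment 4: SEQ = 73606, len = 618 B, covers [73606, 74223]
In-order data received: bytes [71428, 72587] (segments 1..2).
Segment 3 missing -> gap begins at byte 72588; later segments buffered out of order.
Cumulative ACK = next expected in-order byte = 71428 + 402 + 758 = 72588

72588


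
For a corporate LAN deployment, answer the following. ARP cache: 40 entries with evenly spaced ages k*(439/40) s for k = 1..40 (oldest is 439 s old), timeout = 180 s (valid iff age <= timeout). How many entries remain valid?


Ages are k * 439/40 s for k = 1..40 (spacing = 10.9750 s).
Entry k is valid iff k * 439/40 <= 180 iff k <= 40 * 180 / 439 = 16.4009
n_valid = floor(16.4009) = 16
(n_stale = 40 - 16 = 24)

16


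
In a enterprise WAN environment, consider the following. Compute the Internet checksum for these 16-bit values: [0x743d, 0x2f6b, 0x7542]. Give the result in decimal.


Given words: [0x743d, 0x2f6b, 0x7542]
Step 1: Sum all words
Raw sum = 29757 + 12139 + 30018 = 71914
Step 2: Fold carry: (6378 + 1) = 6379
One's complement = ~6379 & 0xFFFF = 59156

59156


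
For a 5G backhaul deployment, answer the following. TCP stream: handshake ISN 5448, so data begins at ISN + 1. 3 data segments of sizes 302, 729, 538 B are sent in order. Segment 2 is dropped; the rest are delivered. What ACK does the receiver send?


SYN uses sequence number 5448; first data byte = ISN + 1 = 5449.
Segment 1: SEQ = 5449, len = 302 B, covers [5449, 5750]
Segment 2: SEQ = 5751, len = 729 B, covers [5751, 6479] [LOST]
Segment 3: SEQ = 6480, len = 538 B, covers [6480, 7017]
In-order data received: bytes [5449, 5750] (segments 1..1).
Segment 2 missing -> gap begins at byte 5751; later segments buffered out of order.
Cumulative ACK = next expected in-order byte = 5449 + 302 = 5751

5751


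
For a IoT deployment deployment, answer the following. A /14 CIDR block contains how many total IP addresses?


Given: CIDR prefix /14
Host bits = 32 - 14 = 18
Total addresses = 2^18 = 262144

262144


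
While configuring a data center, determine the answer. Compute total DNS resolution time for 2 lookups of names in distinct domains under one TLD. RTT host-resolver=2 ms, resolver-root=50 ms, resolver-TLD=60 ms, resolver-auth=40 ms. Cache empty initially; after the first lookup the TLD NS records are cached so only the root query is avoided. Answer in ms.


Lookup 1 (cold cache): local + root + TLD + auth = 2 + 50 + 60 + 40 = 152 ms
Lookups 2..2 (TLD NS cached -> skip root; new domain -> still ask TLD and auth): local + TLD + auth = 2 + 60 + 40 = 102 ms each
Remaining 1 lookups: 1 * 102 = 102 ms
Total = 152 + 102 = 254 ms

254


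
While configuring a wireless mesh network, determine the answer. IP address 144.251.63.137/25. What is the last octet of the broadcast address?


Given: IP = 144.251.63.137, prefix = /25
Host bits = 32 - 25 = 7
Network last octet = 137 AND mask = 128
Host part size = 2^7 - 1 = 127
Broadcast last octet = 128 OR 127 = 255

255


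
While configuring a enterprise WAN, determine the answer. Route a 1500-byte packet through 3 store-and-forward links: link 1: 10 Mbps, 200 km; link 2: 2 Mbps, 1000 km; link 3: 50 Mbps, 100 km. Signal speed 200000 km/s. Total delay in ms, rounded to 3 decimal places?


Packet = 1500 bytes = 12000 bits. Store-and-forward: sum (t_trans + t_prop) per link.
Link 1: t_trans = 12000/(10*10^6) s = 1.2000 ms; t_prop = 200/200000 s = 1.0000 ms; subtotal = 2.2000 ms
Link 2: t_trans = 12000/(2*10^6) s = 6.0000 ms; t_prop = 1000/200000 s = 5.0000 ms; subtotal = 11.0000 ms
Link 3: t_trans = 12000/(50*10^6) s = 0.2400 ms; t_prop = 100/200000 s = 0.5000 ms; subtotal = 0.7400 ms
End-to-end = 2.2000 + 11.0000 + 0.7400 = 13.9400 ms -> 13.940 ms (3 dp)

13.940


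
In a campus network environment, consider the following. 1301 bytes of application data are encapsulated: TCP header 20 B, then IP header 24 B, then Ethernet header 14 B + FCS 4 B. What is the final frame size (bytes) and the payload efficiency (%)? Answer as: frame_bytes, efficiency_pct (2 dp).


TCP segment = 1301 + 20 = 1321 B
IP packet = 1321 + 24 = 1345 B
Ethernet frame = 1345 + 14 + 4 = 1363 B
Efficiency = app / frame = 1301 / 1363 = 0.954512 = 95.4512% -> 95.45% (2 dp)

1363, 95.45


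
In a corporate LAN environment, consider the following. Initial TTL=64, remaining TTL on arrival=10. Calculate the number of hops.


Given: initial TTL = 64, received TTL = 10
Hops = initial TTL - received TTL
Hops = 64 - 10 = 54

54


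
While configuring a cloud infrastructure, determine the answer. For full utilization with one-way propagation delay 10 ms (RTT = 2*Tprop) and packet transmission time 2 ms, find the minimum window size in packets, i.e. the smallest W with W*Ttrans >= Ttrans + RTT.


Given: Ttrans = 2 ms, RTT = 20 ms (= 2 * Tprop, Tprop = 10 ms)
Time until first ACK returns = Ttrans + RTT = 2 + 20 = 22 ms
Need W * Ttrans >= Ttrans + RTT  ->  W >= (Ttrans + RTT) / Ttrans
(Ttrans + RTT) / Ttrans = 22 / 2 = 11
W_min = ceil(11) = 11

11


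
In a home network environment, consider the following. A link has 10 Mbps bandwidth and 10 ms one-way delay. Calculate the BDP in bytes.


Given: bandwidth = 10 Mbps, delay = 10 ms
BDP in bits = 10 * 10^6 * 10 / 1000
BDP in bits = 100000
BDP in bytes = 100000 / 8 = 12500

12500


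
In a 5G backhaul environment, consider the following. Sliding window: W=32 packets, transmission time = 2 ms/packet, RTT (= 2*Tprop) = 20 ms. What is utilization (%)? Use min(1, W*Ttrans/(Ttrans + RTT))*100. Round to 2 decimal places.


Given: W = 32, Ttrans = 2 ms, RTT = 20 ms (= 2 * Tprop, Tprop = 10 ms)
Cycle time = Ttrans + RTT = 2 + 20 = 22 ms (first packet sent until its ACK returns)
W * Ttrans = 32 * 2 = 64 ms of sending per cycle
W * Ttrans / (Ttrans + RTT) = 64 / 22 = 2.909091
U = min(1, 2.909091) = 1.000000
U% = 100.00%

100.00


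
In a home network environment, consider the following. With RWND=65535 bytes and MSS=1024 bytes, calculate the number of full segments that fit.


Given: RWND = 65535 bytes, MSS = 1024 bytes
Full segments = floor(RWND / MSS)
Full segments = floor(65535 / 1024)
Full segments = floor(63.999) = 63

63


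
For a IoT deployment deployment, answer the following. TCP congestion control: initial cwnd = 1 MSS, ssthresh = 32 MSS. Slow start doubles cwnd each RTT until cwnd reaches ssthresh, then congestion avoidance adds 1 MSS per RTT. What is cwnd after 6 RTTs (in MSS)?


RTT 0: cwnd = 1 MSS (initial)
RTT 1: cwnd = 2 MSS (slow start, doubled)
RTT 2: cwnd = 4 MSS (slow start, doubled)
RTT 3: cwnd = 8 MSS (slow start, doubled)
RTT 4: cwnd = 16 MSS (slow start, doubled)
RTT 5: cwnd = 32 MSS (slow start, doubled)
RTT 6: cwnd = 33 MSS (congestion avoidance, +1)

33


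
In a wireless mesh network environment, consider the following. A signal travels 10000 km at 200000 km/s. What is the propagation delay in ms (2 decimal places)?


Given: distance = 10000 km, speed = 200000 km/s
Delay = distance / speed = 10000 / 200000 seconds
Delay in ms = 10000 * 1000 / 200000
Delay = 50.0000 ms
Rounded to 2 dp = 50.00 ms

50.00


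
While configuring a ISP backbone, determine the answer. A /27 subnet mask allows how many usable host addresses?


Given: subnet mask /27
Host bits = 32 - 27 = 5
Total addresses = 2^5 = 32
Usable hosts = 32 - 2 (network + broadcast) = 30

30


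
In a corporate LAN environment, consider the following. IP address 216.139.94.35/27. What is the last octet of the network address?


Given: IP = 216.139.94.35, prefix = /27
Subnet mask = 255.255.255.224
Last octet of IP: 35
Last octet of mask: 224
Network last octet = 35 AND 224 = 32

32


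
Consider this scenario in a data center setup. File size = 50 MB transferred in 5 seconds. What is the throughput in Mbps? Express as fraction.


Given: file = 50 MB, time = 5 s
File in Mb = 50 * 8 = 400 Mb
Throughput = 400 / 5 Mbps
Throughput = 80 Mbps

80


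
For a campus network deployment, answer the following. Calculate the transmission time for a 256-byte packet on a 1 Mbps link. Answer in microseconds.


Given: packet = 256 bytes, bandwidth = 1 Mbps
Packet in bits = 256 * 8 = 2048 bits
Bandwidth = 1 * 10^6 = 1000000 bps
Time = 2048 / 1000000 seconds
Time in us = 2048 * 10^6 / 1000000 = 2048

2048


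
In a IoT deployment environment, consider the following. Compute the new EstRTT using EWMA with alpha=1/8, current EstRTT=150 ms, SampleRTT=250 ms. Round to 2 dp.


Given: EstRTT = 150 ms, SampleRTT = 250 ms, alpha = 1/8
New EstRTT = (1 - alpha) * EstRTT + alpha * SampleRTT
(7/8) * 150 = 131.25
(1/8) * 250 = 31.25
New EstRTT = 131.25 + 31.25 = 162.5 ms -> 162.50 ms (2 dp)

162.50


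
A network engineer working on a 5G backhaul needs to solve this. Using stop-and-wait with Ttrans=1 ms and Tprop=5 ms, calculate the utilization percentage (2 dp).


Given: Ttrans = 1 ms, Tprop = 5 ms
RTT = 2 * Tprop = 2 * 5 = 10 ms
U = Ttrans / (Ttrans + RTT)
U = 1 / (1 + 10)
U = 1 / 11 = 0.090909
U% = 9.09%

9.09


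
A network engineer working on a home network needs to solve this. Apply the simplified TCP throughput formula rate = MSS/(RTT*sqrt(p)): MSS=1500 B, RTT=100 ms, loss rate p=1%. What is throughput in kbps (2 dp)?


Given: MSS = 1500 bytes, RTT = 100 ms, loss = 1%
RTT in seconds = 100 / 1000 = 0.1
Loss rate = 1% = 0.01
sqrt(loss) = sqrt(0.01) = 0.1
Throughput (bytes/s) = 1500 / (0.1 * 0.1) = 150000.0000
Throughput (kbps) = 150000.0000 * 8 / 1000 = 1200.000000 -> 1200.00 kbps (2 dp)

1200.00


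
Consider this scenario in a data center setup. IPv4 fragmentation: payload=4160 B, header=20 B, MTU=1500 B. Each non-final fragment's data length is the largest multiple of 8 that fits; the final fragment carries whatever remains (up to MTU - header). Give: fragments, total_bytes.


Max data per non-final fragment = floor((MTU - header)/8)*8 = floor((1500 - 20)/8)*8 = floor(1480/8)*8 = 1480 B
Final fragment needs no 8-byte alignment: it can carry up to MTU - header = 1480 B
Non-final fragments needed = ceil((payload - 1480) / 1480) = ceil(2680/1480) = ceil(1.8108) = 2
Number of fragments = 2 + 1 = 3
Fragment sizes (data): 2 * 1480 B + 1200 B (last, 1200 <= 1480 OK)
Total bytes sent = payload + n_frags * header = 4160 + 3*20 = 4160 + 60 = 4220 B

3, 4220


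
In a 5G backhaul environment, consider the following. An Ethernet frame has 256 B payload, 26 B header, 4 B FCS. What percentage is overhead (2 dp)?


Given: payload = 256 B, header = 26 B, trailer = 4 B
Overhead bytes = header + trailer = 26 + 4 = 30
Total frame = payload + overhead = 256 + 30 = 286
Overhead % = 30 / 286 * 100 = 10.4895% -> 10.49% (2 dp)

10.49


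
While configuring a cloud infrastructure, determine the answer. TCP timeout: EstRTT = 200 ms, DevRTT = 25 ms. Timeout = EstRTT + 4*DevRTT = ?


Given: EstRTT = 200 ms, DevRTT = 25 ms
Timeout = EstRTT + 4 * DevRTT
4 * DevRTT = 4 * 25 = 100
Timeout = 200 + 100 = 300 ms

300


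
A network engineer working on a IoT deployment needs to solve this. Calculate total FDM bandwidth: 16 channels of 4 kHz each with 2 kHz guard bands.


Given: 16 channels, 4 kHz each, guard = 2 kHz
Channel bandwidth = 16 * 4 = 64 kHz
Guard bands = 15 gaps * 2 kHz = 30 kHz
Total = 64 + 30 = 94 kHz

94


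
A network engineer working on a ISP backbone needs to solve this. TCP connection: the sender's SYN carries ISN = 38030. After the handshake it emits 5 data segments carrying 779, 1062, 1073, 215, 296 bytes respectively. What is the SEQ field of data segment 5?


The SYN occupies sequence number ISN = 38030, so the first data byte is ISN + 1 = 38031.
SEQ of data segment i = (ISN + 1) + sum of payload sizes of segments 1..i-1.
Segment 1: SEQ = 38031, payload = 779 bytes
Segment 2: SEQ = 38810, payload = 1062 bytes
Segment 3: SEQ = 39872, payload = 1073 bytes
Segment 4: SEQ = 40945, payload = 215 bytes
Segment 5: SEQ = 41160, payload = 296 bytes
SEQ of segment 5 = 38031 + 779 + 1062 + 1073 + 215 = 41160

41160


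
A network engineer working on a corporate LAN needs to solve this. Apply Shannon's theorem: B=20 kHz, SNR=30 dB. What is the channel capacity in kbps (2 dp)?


Given: B = 20 kHz, SNR = 30 dB
SNR linear = 10^(30/10) = 1000
1 + SNR = 1001
log2(1001) = 9.9672262588
C = 20 * 1000 * 9.9672262588 = 199344.5252 bps
C = 199.344525 kbps -> 199.34 kbps (2 dp)

199.34


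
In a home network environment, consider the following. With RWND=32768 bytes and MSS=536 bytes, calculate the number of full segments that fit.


Given: RWND = 32768 bytes, MSS = 536 bytes
Full segments = floor(RWND / MSS)
Full segments = floor(32768 / 536)
Full segments = floor(61.1343) = 61

61


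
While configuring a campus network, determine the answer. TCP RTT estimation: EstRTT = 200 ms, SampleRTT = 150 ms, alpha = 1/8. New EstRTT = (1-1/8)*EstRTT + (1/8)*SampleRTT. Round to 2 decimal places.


Given: EstRTT = 200 ms, SampleRTT = 150 ms, alpha = 1/8
New EstRTT = (1 - alpha) * EstRTT + alpha * SampleRTT
(7/8) * 200 = 175
(1/8) * 150 = 18.75
New EstRTT = 175 + 18.75 = 193.75 ms -> 193.75 ms (2 dp)

193.75


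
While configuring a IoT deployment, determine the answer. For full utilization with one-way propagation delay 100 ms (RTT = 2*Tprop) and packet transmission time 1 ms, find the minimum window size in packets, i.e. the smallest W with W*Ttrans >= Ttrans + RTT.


Given: Ttrans = 1 ms, RTT = 200 ms (= 2 * Tprop, Tprop = 100 ms)
Time until first ACK returns = Ttrans + RTT = 1 + 200 = 201 ms
Need W * Ttrans >= Ttrans + RTT  ->  W >= (Ttrans + RTT) / Ttrans
(Ttrans + RTT) / Ttrans = 201 / 1 = 201
W_min = ceil(201) = 201

201


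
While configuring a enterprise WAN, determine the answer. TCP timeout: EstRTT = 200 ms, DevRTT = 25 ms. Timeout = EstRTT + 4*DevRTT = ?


Given: EstRTT = 200 ms, DevRTT = 25 ms
Timeout = EstRTT + 4 * DevRTT
4 * DevRTT = 4 * 25 = 100
Timeout = 200 + 100 = 300 ms

300


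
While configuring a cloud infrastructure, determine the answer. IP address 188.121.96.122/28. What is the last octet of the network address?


Given: IP = 188.121.96.122, prefix = /28
Subnet mask = 255.255.255.240
Last octet of IP: 122
Last octet of mask: 240
Network last octet = 122 AND 240 = 112

112


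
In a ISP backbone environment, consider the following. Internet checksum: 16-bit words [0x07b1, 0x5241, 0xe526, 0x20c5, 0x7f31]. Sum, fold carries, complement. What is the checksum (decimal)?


Given words: [0x07b1, 0x5241, 0xe526, 0x20c5, 0x7f31]
Step 1: Sum all words
Raw sum = 1969 + 21057 + 58662 + 8389 + 32561 = 122638
Step 2: Fold carry: (57102 + 1) = 57103
One's complement = ~57103 & 0xFFFF = 8432

8432


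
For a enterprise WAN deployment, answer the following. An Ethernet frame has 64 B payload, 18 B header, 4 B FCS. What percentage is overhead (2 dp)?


Given: payload = 64 B, header = 18 B, trailer = 4 B
Overhead bytes = header + trailer = 18 + 4 = 22
Total frame = payload + overhead = 64 + 22 = 86
Overhead % = 22 / 86 * 100 = 25.5814% -> 25.58% (2 dp)

25.58


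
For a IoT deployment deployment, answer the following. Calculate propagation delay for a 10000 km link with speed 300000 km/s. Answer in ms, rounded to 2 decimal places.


Given: distance = 10000 km, speed = 300000 km/s
Delay = distance / speed = 10000 / 300000 seconds
Delay in ms = 10000 * 1000 / 300000
Delay = 33.3333 ms
Rounded to 2 dp = 33.33 ms

33.33


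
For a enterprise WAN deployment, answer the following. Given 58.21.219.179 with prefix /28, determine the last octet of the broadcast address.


Given: IP = 58.21.219.179, prefix = /28
Host bits = 32 - 28 = 4
Network last octet = 179 AND mask = 176
Host part size = 2^4 - 1 = 15
Broadcast last octet = 176 OR 15 = 191

191


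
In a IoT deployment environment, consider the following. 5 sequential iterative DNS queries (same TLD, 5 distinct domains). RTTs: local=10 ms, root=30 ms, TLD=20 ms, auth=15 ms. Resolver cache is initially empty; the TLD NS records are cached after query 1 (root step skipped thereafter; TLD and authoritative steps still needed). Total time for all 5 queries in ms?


Lookup 1 (cold cache): local + root + TLD + auth = 10 + 30 + 20 + 15 = 75 ms
Lookups 2..5 (TLD NS cached -> skip root; new domain -> still ask TLD and auth): local + TLD + auth = 10 + 20 + 15 = 45 ms each
Remaining 4 lookups: 4 * 45 = 180 ms
Total = 75 + 180 = 255 ms

255


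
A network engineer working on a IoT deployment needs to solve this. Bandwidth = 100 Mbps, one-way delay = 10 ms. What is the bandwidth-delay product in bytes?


Given: bandwidth = 100 Mbps, delay = 10 ms
BDP in bits = 100 * 10^6 * 10 / 1000
BDP in bits = 1000000
BDP in bytes = 1000000 / 8 = 125000

125000


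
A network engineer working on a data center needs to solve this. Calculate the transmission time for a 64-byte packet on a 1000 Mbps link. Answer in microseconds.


Given: packet = 64 bytes, bandwidth = 1000 Mbps
Packet in bits = 64 * 8 = 512 bits
Bandwidth = 1000 * 10^6 = 1000000000 bps
Time = 512 / 1000000000 seconds
Time in us = 512 * 10^6 / 1000000000 = 0.512

0.512


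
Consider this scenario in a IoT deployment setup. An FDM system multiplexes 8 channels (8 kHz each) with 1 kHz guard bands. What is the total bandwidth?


Given: 8 channels, 8 kHz each, guard = 1 kHz
Channel bandwidth = 8 * 8 = 64 kHz
Guard bands = 7 gaps * 1 kHz = 7 kHz
Total = 64 + 7 = 71 kHz

71


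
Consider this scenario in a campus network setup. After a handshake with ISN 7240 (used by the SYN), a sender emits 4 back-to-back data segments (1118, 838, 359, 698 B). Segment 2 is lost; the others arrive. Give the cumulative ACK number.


SYN uses sequence number 7240; first data byte = ISN + 1 = 7241.
Segment 1: SEQ = 7241, len = 1118 B, covers [7241, 8358]
Segment 2: SEQ = 8359, len = 838 B, covers [8359, 9196] [LOST]
Segment 3: SEQ = 9197, len = 359 B, covers [9197, 9555]
Segment 4: SEQ = 9556, len = 698 B, covers [9556, 10253]
In-order data received: bytes [7241, 8358] (segments 1..1).
Segment 2 missing -> gap begins at byte 8359; later segments buffered out of order.
Cumulative ACK = next expected in-order byte = 7241 + 1118 = 8359

8359


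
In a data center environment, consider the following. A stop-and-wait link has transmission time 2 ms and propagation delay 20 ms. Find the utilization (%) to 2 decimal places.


Given: Ttrans = 2 ms, Tprop = 20 ms
RTT = 2 * Tprop = 2 * 20 = 40 ms
U = Ttrans / (Ttrans + RTT)
U = 2 / (2 + 40)
U = 2 / 42 = 0.047619
U% = 4.76%

4.76


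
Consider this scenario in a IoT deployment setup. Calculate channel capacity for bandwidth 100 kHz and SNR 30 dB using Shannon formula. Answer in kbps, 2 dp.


Given: B = 100 kHz, SNR = 30 dB
SNR linear = 10^(30/10) = 1000
1 + SNR = 1001
log2(1001) = 9.9672262588
C = 100 * 1000 * 9.9672262588 = 996722.6259 bps
C = 996.722626 kbps -> 996.72 kbps (2 dp)

996.72


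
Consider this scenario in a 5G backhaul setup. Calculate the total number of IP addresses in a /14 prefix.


Given: CIDR prefix /14
Host bits = 32 - 14 = 18
Total addresses = 2^18 = 262144

262144


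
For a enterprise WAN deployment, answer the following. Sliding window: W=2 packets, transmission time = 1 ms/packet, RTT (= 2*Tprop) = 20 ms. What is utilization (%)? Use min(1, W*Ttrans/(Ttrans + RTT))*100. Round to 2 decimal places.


Given: W = 2, Ttrans = 1 ms, RTT = 20 ms (= 2 * Tprop, Tprop = 10 ms)
Cycle time = Ttrans + RTT = 1 + 20 = 21 ms (first packet sent until its ACK returns)
W * Ttrans = 2 * 1 = 2 ms of sending per cycle
W * Ttrans / (Ttrans + RTT) = 2 / 21 = 0.095238
U = min(1, 0.095238) = 0.095238
U% = 9.52%

9.52


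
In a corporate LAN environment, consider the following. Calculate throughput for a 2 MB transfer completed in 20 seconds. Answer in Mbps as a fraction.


Given: file = 2 MB, time = 20 s
File in Mb = 2 * 8 = 16 Mb
Throughput = 16 / 20 Mbps
Throughput = 4/5 Mbps

4/5


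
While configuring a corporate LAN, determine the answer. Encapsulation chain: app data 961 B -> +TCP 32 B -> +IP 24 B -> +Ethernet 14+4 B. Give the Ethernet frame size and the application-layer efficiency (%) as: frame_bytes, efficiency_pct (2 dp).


TCP segment = 961 + 32 = 993 B
IP packet = 993 + 24 = 1017 B
Ethernet frame = 1017 + 14 + 4 = 1035 B
Efficiency = app / frame = 961 / 1035 = 0.928502 = 92.8502% -> 92.85% (2 dp)

1035, 92.85


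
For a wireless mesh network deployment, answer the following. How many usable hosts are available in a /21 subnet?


Given: subnet mask /21
Host bits = 32 - 21 = 11
Total addresses = 2^11 = 2048
Usable hosts = 2048 - 2 (network + broadcast) = 2046

2046


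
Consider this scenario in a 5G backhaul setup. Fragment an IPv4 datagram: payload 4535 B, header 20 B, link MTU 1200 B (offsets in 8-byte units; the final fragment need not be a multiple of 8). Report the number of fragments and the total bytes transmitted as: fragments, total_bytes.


Max data per non-final fragment = floor((MTU - header)/8)*8 = floor((1200 - 20)/8)*8 = floor(1180/8)*8 = 1176 B
Final fragment needs no 8-byte alignment: it can carry up to MTU - header = 1180 B
Non-final fragments needed = ceil((payload - 1180) / 1176) = ceil(3355/1176) = ceil(2.8529) = 3
Number of fragments = 3 + 1 = 4
Fragment sizes (data): 3 * 1176 B + 1007 B (last, 1007 <= 1180 OK)
Total bytes sent = payload + n_frags * header = 4535 + 4*20 = 4535 + 80 = 4615 B

4, 4615


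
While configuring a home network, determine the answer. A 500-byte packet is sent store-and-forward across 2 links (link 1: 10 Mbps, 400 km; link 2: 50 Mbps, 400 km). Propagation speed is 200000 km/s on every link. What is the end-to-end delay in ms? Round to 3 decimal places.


Packet = 500 bytes = 4000 bits. Store-and-forward: sum (t_trans + t_prop) per link.
Link 1: t_trans = 4000/(10*10^6) s = 0.4000 ms; t_prop = 400/200000 s = 2.0000 ms; subtotal = 2.4000 ms
Link 2: t_trans = 4000/(50*10^6) s = 0.0800 ms; t_prop = 400/200000 s = 2.0000 ms; subtotal = 2.0800 ms
End-to-end = 2.4000 + 2.0800 = 4.4800 ms -> 4.480 ms (3 dp)

4.480


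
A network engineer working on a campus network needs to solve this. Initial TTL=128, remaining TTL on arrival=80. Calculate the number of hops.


Given: initial TTL = 128, received TTL = 80
Hops = initial TTL - received TTL
Hops = 128 - 80 = 48

48


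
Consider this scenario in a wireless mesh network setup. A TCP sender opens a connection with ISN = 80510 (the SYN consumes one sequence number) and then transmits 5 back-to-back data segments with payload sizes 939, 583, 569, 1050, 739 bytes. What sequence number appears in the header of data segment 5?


The SYN occupies sequence number ISN = 80510, so the first data byte is ISN + 1 = 80511.
SEQ of data segment i = (ISN + 1) + sum of payload sizes of segments 1..i-1.
Segment 1: SEQ = 80511, payload = 939 bytes
Segment 2: SEQ = 81450, payload = 583 bytes
Segment 3: SEQ = 82033, payload = 569 bytes
Segment 4: SEQ = 82602, payload = 1050 bytes
Segment 5: SEQ = 83652, payload = 739 bytes
SEQ of segment 5 = 80511 + 939 + 583 + 569 + 1050 = 83652

83652


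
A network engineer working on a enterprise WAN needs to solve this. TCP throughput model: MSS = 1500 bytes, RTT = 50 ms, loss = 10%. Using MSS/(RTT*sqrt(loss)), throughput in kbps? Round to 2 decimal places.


Given: MSS = 1500 bytes, RTT = 50 ms, loss = 10%
RTT in seconds = 50 / 1000 = 0.05
Loss rate = 10% = 0.1
sqrt(loss) = sqrt(0.1) = 0.316227766017
Throughput (bytes/s) = 1500 / (0.05 * 0.316227766017) = 94868.3298
Throughput (kbps) = 94868.3298 * 8 / 1000 = 758.946638 -> 758.95 kbps (2 dp)

758.95


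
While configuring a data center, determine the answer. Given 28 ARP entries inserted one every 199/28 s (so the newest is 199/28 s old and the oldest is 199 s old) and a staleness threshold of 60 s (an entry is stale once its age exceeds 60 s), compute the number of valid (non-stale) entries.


Ages are k * 199/28 s for k = 1..28 (spacing = 7.1071 s).
Entry k is valid iff k * 199/28 <= 60 iff k <= 28 * 60 / 199 = 8.4422
n_valid = floor(8.4422) = 8
(n_stale = 28 - 8 = 20)

8


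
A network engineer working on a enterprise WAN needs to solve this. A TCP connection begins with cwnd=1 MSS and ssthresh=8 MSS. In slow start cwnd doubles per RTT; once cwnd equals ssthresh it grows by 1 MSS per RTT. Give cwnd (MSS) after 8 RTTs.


RTT 0: cwnd = 1 MSS (initial)
RTT 1: cwnd = 2 MSS (slow start, doubled)
RTT 2: cwnd = 4 MSS (slow start, doubled)
RTT 3: cwnd = 8 MSS (slow start, doubled)
RTT 4: cwnd = 9 MSS (congestion avoidance, +1)
RTT 5: cwnd = 10 MSS (congestion avoidance, +1)
RTT 6: cwnd = 11 MSS (congestion avoidance, +1)
RTT 7: cwnd = 12 MSS (congestion avoidance, +1)
RTT 8: cwnd = 13 MSS (congestion avoidance, +1)

13


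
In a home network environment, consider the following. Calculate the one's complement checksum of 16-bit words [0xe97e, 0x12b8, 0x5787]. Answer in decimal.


Given words: [0xe97e, 0x12b8, 0x5787]
Step 1: Sum all words
Raw sum = 59774 + 4792 + 22407 = 86973
Step 2: Fold carry: (21437 + 1) = 21438
One's complement = ~21438 & 0xFFFF = 44097

44097


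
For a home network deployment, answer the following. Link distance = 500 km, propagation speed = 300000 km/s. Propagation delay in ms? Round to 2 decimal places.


Given: distance = 500 km, speed = 300000 km/s
Delay = distance / speed = 500 / 300000 seconds
Delay in ms = 500 * 1000 / 300000
Delay = 1.6667 ms
Rounded to 2 dp = 1.67 ms

1.67


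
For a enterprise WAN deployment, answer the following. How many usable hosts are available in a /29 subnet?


Given: subnet mask /29
Host bits = 32 - 29 = 3
Total addresses = 2^3 = 8
Usable hosts = 8 - 2 (network + broadcast) = 6

6


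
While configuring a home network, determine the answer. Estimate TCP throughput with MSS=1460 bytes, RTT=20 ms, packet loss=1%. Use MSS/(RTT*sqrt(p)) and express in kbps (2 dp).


Given: MSS = 1460 bytes, RTT = 20 ms, loss = 1%
RTT in seconds = 20 / 1000 = 0.02
Loss rate = 1% = 0.01
sqrt(loss) = sqrt(0.01) = 0.1
Throughput (bytes/s) = 1460 / (0.02 * 0.1) = 730000.0000
Throughput (kbps) = 730000.0000 * 8 / 1000 = 5840.000000 -> 5840.00 kbps (2 dp)

5840.00


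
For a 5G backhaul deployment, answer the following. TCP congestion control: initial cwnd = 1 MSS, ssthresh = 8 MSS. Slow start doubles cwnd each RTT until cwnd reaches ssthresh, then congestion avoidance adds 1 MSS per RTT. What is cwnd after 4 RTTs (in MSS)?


RTT 0: cwnd = 1 MSS (initial)
RTT 1: cwnd = 2 MSS (slow start, doubled)
RTT 2: cwnd = 4 MSS (slow start, doubled)
RTT 3: cwnd = 8 MSS (slow start, doubled)
RTT 4: cwnd = 9 MSS (congestion avoidance, +1)

9


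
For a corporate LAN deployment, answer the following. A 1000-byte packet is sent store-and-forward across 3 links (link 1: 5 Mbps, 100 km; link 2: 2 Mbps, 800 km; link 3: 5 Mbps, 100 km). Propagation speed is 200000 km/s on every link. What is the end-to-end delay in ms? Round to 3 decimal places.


Packet = 1000 bytes = 8000 bits. Store-and-forward: sum (t_trans + t_prop) per link.
Link 1: t_trans = 8000/(5*10^6) s = 1.6000 ms; t_prop = 100/200000 s = 0.5000 ms; subtotal = 2.1000 ms
Link 2: t_trans = 8000/(2*10^6) s = 4.0000 ms; t_prop = 800/200000 s = 4.0000 ms; subtotal = 8.0000 ms
Link 3: t_trans = 8000/(5*10^6) s = 1.6000 ms; t_prop = 100/200000 s = 0.5000 ms; subtotal = 2.1000 ms
End-to-end = 2.1000 + 8.0000 + 2.1000 = 12.2000 ms -> 12.200 ms (3 dp)

12.200


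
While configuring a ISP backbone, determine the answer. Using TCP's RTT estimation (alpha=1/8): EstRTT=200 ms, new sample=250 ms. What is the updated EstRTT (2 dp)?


Given: EstRTT = 200 ms, SampleRTT = 250 ms, alpha = 1/8
New EstRTT = (1 - alpha) * EstRTT + alpha * SampleRTT
(7/8) * 200 = 175
(1/8) * 250 = 31.25
New EstRTT = 175 + 31.25 = 206.25 ms -> 206.25 ms (2 dp)

206.25


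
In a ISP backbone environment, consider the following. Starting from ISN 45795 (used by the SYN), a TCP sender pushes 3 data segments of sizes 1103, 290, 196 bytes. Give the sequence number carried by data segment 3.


The SYN occupies sequence number ISN = 45795, so the first data byte is ISN + 1 = 45796.
SEQ of data segment i = (ISN + 1) + sum of payload sizes of segments 1..i-1.
Segment 1: SEQ = 45796, payload = 1103 bytes
Segment 2: SEQ = 46899, payload = 290 bytes
Segment 3: SEQ = 47189, payload = 196 bytes
SEQ of segment 3 = 45796 + 1103 + 290 = 47189

47189


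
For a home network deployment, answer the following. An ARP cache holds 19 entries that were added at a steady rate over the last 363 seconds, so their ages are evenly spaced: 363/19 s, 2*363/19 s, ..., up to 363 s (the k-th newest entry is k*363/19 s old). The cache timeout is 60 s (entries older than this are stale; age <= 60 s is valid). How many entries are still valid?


Ages are k * 363/19 s for k = 1..19 (spacing = 19.1053 s).
Entry k is valid iff k * 363/19 <= 60 iff k <= 19 * 60 / 363 = 3.1405
n_valid = floor(3.1405) = 3
(n_stale = 19 - 3 = 16)

3


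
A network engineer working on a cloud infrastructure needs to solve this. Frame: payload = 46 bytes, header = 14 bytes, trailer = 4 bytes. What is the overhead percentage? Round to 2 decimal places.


Given: payload = 46 B, header = 14 B, trailer = 4 B
Overhead bytes = header + trailer = 14 + 4 = 18
Total frame = payload + overhead = 46 + 18 = 64
Overhead % = 18 / 64 * 100 = 28.1250% -> 28.13% (2 dp)

28.13


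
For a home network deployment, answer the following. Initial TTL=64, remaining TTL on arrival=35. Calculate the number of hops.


Given: initial TTL = 64, received TTL = 35
Hops = initial TTL - received TTL
Hops = 64 - 35 = 29

29


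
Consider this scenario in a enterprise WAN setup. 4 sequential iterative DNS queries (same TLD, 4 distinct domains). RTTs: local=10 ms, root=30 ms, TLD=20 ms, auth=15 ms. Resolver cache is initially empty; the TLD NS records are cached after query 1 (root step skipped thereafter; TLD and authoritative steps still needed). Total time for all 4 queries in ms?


Lookup 1 (cold cache): local + root + TLD + auth = 10 + 30 + 20 + 15 = 75 ms
Lookups 2..4 (TLD NS cached -> skip root; new domain -> still ask TLD and auth): local + TLD + auth = 10 + 20 + 15 = 45 ms each
Remaining 3 lookups: 3 * 45 = 135 ms
Total = 75 + 135 = 210 ms

210


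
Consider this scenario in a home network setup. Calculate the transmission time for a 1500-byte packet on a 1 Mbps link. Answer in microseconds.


Given: packet = 1500 bytes, bandwidth = 1 Mbps
Packet in bits = 1500 * 8 = 12000 bits
Bandwidth = 1 * 10^6 = 1000000 bps
Time = 12000 / 1000000 seconds
Time in us = 12000 * 10^6 / 1000000 = 12000

12000


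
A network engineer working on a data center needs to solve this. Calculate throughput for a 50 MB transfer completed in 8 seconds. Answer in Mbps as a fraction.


Given: file = 50 MB, time = 8 s
File in Mb = 50 * 8 = 400 Mb
Throughput = 400 / 8 Mbps
Throughput = 50 Mbps

50


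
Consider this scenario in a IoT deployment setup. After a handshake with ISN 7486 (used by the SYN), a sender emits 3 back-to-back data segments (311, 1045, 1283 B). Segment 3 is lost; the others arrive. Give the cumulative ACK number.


SYN uses sequence number 7486; first data byte = ISN + 1 = 7487.
Segment 1: SEQ = 7487, len = 311 B, covers [7487, 7797]
Segment 2: SEQ = 7798, len = 1045 B, covers [7798, 8842]
Segment 3: SEQ = 8843, len = 1283 B, covers [8843, 10125] [LOST]
In-order data received: bytes [7487, 8842] (segments 1..2).
Segment 3 missing -> gap begins at byte 8843.
Cumulative ACK = next expected in-order byte = 7487 + 311 + 1045 = 8843

8843


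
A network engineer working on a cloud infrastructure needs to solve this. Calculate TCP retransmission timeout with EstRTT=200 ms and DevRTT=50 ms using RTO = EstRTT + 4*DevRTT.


Given: EstRTT = 200 ms, DevRTT = 50 ms
Timeout = EstRTT + 4 * DevRTT
4 * DevRTT = 4 * 50 = 200
Timeout = 200 + 200 = 400 ms

400
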